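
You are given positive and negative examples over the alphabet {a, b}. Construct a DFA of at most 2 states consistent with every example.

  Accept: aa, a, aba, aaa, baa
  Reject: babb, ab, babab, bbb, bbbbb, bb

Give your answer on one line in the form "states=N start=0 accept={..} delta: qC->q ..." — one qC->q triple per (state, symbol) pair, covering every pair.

states=2 start=0 accept={0} delta: 0a->0 0b->1 1a->0 1b->1

Grow the machine one transition at a time. Run the examples from 0; the earliest place one falls off (shortest prefix, ties alphabetical) gets sent to the lowest-numbered state that keeps every Accept/Reject pair distinguishable — a pair clashes when both reach the same state with identical unread suffix — and to a fresh state only if none does.
a: 0a undefined. 0a->0: ok.
b: 0b undefined. 0b->0: no, aa/babb meet in 0. Open state 1: 0b->1.
ba: 1a undefined. 1a->0: ok.
bb: 1b undefined. 1b->0: no, aa/babb meet in 0. 1b->1: ok.
All examples now run through 2 states with every (state, symbol) defined. Accept strings end in {0}, Reject strings end in {1}; accept={0}.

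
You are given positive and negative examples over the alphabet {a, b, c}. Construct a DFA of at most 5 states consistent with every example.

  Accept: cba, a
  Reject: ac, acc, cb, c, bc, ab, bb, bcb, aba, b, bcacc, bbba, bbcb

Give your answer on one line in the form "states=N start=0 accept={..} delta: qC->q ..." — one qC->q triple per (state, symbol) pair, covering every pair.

Fold the examples into a partial DFA from state 0: repeatedly fix the first undefined (state, symbol) met by the shortest-then-alphabetical prefix, trying targets in increasing order and rejecting any under which an Accept and a Reject string meet in one state with the same remainder; add a state when all current targets are rejected. Accepting states are where Accept strings end.
a: 0a undefined. 0a->0: ok.
b: 0b undefined. 0b->0: no, a/ab meet in 0. Open state 1: 0b->1.
c: 0c undefined. 0c->0: no, cba/aba meet in 1 with "a" left. 0c->1: ok.
bb: 1b undefined. 1b->0: no, cba/cb meet in 0. 1b->1: no, cba/aba meet in 1 with "a" left. Open state 2: 1b->2.
bc: 1c undefined. 1c->0: no, a/acc meet in 0. 1c->1: ok.
aba: 1a undefined. 1a->0: no, a/aba meet in 0. 1a->1: ok.
bbb: 2b undefined. 2b->0: no, a/bbba meet in 0. 2b->1: ok.
bbc: 2c undefined. 2c->0: ok.
cba: 2a undefined. 2a->0: ok.
All examples now run through 3 states with every (state, symbol) defined. Accept strings end in {0}, Reject strings end in {1,2}; accept={0}.

states=3 start=0 accept={0} delta: 0a->0 0b->1 0c->1 1a->1 1b->2 1c->1 2a->0 2b->1 2c->0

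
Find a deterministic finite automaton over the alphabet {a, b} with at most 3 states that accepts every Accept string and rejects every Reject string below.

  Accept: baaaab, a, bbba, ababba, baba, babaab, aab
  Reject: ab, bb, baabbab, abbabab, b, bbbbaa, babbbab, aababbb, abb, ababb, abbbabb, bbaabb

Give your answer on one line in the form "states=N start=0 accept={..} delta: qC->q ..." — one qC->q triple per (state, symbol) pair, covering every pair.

Grow the machine one transition at a time. Run the examples from 0; the earliest place one falls off (shortest prefix, ties alphabetical) gets sent to the lowest-numbered state that keeps every Accept/Reject pair distinguishable — a pair clashes when both reach the same state with identical unread suffix — and to a fresh state only if none does.
a: 0a undefined. 0a->0: no, aab/ab meet in 0 with "b" left. Open state 1: 0a->1.
b: 0b undefined. 0b->0: ok.
aa: 1a undefined. 1a->0: no, baaaab/bb meet in 0. 1a->1: no, baaaab/ab meet in 1 with "b" left. Open state 2: 1a->2.
ab: 1b undefined. 1b->0: ok.
aab: 2b undefined. 2b->0: no, babaab/ab meet in 0. 2b->1: ok.
baaa: 2a undefined. 2a->0: no, baaaab/ab meet in 0. 2a->1: ok.
All examples now run through 3 states with every (state, symbol) defined. Accept strings end in {1}, Reject strings end in {0,2}; accept={1}.

states=3 start=0 accept={1} delta: 0a->1 0b->0 1a->2 1b->0 2a->1 2b->1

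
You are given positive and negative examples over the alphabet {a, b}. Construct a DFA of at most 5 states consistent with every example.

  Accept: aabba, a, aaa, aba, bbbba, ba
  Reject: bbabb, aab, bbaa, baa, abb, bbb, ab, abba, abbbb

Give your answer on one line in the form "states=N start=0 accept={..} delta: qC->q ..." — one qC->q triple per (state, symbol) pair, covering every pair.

Grow the machine one transition at a time. Run the examples from 0; the earliest place one falls off (shortest prefix, ties alphabetical) gets sent to the lowest-numbered state that keeps every Accept/Reject pair distinguishable — a pair clashes when both reach the same state with identical unread suffix — and to a fresh state only if none does.
a: 0a undefined. 0a->0: no, aabba/abba meet in 0 with "bba" left. Open state 1: 0a->1.
b: 0b undefined. 0b->0: ok.
aa: 1a undefined. 1a->0: ok.
ab: 1b undefined. 1b->0: no, aabba/abba meet in 1. 1b->1: no, aabba/bbabb meet in 1. Open state 2: 1b->2.
aba: 2a undefined. 2a->0: no, aba/aab meet in 0. 2a->1: ok.
abb: 2b undefined. 2b->0: no, aabba/abba meet in 1. 2b->1: no, aabba/bbabb meet in 1. 2b->2: no, aabba/abba meet in 1. Open state 3: 2b->3.
abba: 3a undefined. 3a->0: ok.
abbb: 3b undefined. 3b->0: ok.
All examples now run through 4 states with every (state, symbol) defined. Accept strings end in {1}, Reject strings end in {0,2,3}; accept={1}.

states=4 start=0 accept={1} delta: 0a->1 0b->0 1a->0 1b->2 2a->1 2b->3 3a->0 3b->0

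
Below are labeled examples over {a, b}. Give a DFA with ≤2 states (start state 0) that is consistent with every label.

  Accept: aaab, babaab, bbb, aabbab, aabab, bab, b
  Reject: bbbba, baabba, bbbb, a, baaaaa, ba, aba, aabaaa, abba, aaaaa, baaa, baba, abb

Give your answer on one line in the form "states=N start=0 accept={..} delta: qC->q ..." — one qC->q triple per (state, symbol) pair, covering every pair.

Fold the examples into a partial DFA from state 0: repeatedly fix the first undefined (state, symbol) met by the shortest-then-alphabetical prefix, trying targets in increasing order and rejecting any under which an Accept and a Reject string meet in one state with the same remainder; add a state when all current targets are rejected. Accepting states are where Accept strings end.
a: 0a undefined. 0a->0: ok.
b: 0b undefined. 0b->0: no, aaab/bbbba meet in 0. Open state 1: 0b->1.
ba: 1a undefined. 1a->0: ok.
bb: 1b undefined. 1b->0: ok.
All examples now run through 2 states with every (state, symbol) defined. Accept strings end in {1}, Reject strings end in {0}; accept={1}.

states=2 start=0 accept={1} delta: 0a->0 0b->1 1a->0 1b->0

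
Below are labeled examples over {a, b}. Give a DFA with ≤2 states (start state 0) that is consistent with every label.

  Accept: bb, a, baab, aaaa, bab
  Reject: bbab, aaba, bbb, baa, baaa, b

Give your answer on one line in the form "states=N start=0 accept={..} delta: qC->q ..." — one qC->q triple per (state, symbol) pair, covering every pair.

states=2 start=0 accept={0} delta: 0a->0 0b->1 1a->1 1b->0

Grow the machine one transition at a time. Run the examples from 0; the earliest place one falls off (shortest prefix, ties alphabetical) gets sent to the lowest-numbered state that keeps every Accept/Reject pair distinguishable — a pair clashes when both reach the same state with identical unread suffix — and to a fresh state only if none does.
a: 0a undefined. 0a->0: ok.
b: 0b undefined. 0b->0: no, bb/bbab meet in 0. Open state 1: 0b->1.
ba: 1a undefined. 1a->0: no, a/aaba meet in 0. 1a->1: ok.
bb: 1b undefined. 1b->0: ok.
All examples now run through 2 states with every (state, symbol) defined. Accept strings end in {0}, Reject strings end in {1}; accept={0}.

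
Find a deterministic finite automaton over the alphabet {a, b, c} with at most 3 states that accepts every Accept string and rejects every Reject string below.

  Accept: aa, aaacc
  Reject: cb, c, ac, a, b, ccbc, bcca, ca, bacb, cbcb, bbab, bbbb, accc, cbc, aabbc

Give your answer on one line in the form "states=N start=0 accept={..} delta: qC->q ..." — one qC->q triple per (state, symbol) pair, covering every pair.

Grow the machine one transition at a time. Run the examples from 0; the earliest place one falls off (shortest prefix, ties alphabetical) gets sent to the lowest-numbered state that keeps every Accept/Reject pair distinguishable — a pair clashes when both reach the same state with identical unread suffix — and to a fresh state only if none does.
a: 0a undefined. 0a->0: no, aa/a meet in 0. Open state 1: 0a->1.
b: 0b undefined. 0b->0: ok.
c: 0c undefined. 0c->0: ok.
aa: 1a undefined. 1a->0: no, aa/cb meet in 0. 1a->1: no, aa/a meet in 1. Open state 2: 1a->2.
ac: 1c undefined. 1c->0: ok.
aaa: 2a undefined. 2a->0: no, aaacc/cb meet in 0. 2a->1: no, aaacc/cb meet in 0. 2a->2: ok.
aab: 2b undefined. 2b->0: ok.
aaac: 2c undefined. 2c->0: no, aaacc/cb meet in 0. 2c->1: no, aaacc/cb meet in 0. 2c->2: ok.
bbab: 1b undefined. 1b->0: ok.
All examples now run through 3 states with every (state, symbol) defined. Accept strings end in {2}, Reject strings end in {0,1}; accept={2}.

states=3 start=0 accept={2} delta: 0a->1 0b->0 0c->0 1a->2 1b->0 1c->0 2a->2 2b->0 2c->2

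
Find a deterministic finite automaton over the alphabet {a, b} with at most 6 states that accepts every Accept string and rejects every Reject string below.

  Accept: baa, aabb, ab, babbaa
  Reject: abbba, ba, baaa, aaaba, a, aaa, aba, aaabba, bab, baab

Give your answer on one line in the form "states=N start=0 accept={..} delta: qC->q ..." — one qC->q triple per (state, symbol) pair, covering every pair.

Fold the examples into a partial DFA from state 0: repeatedly fix the first undefined (state, symbol) met by the shortest-then-alphabetical prefix, trying targets in increasing order and rejecting any under which an Accept and a Reject string meet in one state with the same remainder; add a state when all current targets are rejected. Accepting states are where Accept strings end.
a: 0a undefined. 0a->0: ok.
b: 0b undefined. 0b->0: no, baa/abbba meet in 0. Open state 1: 0b->1.
ba: 1a undefined. 1a->0: no, baa/ba meet in 0. 1a->1: no, baa/ba meet in 1. Open state 2: 1a->2.
abb: 1b undefined. 1b->0: no, aabb/a meet in 0. 1b->1: ok.
baa: 2a undefined. 2a->0: no, baa/baaa meet in 0. 2a->1: no, baa/baab meet in 1. 2a->2: no, baa/abbba meet in 2. Open state 3: 2a->3.
bab: 2b undefined. 2b->0: ok.
baaa: 3a undefined. 3a->0: ok.
baab: 3b undefined. 3b->0: ok.
All examples now run through 4 states with every (state, symbol) defined. Accept strings end in {1,3}, Reject strings end in {0,2}; accept={1,3}.

states=4 start=0 accept={1,3} delta: 0a->0 0b->1 1a->2 1b->1 2a->3 2b->0 3a->0 3b->0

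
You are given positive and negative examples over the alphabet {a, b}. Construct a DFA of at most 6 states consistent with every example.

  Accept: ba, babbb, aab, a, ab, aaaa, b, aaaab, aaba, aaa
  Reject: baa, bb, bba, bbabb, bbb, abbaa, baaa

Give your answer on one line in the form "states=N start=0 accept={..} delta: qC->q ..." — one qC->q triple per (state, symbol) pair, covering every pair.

states=4 start=0 accept={0,1,2} delta: 0a->0 0b->1 1a->2 1b->3 2a->3 2b->2 3a->3 3b->3

Grow the machine one transition at a time. Run the examples from 0; the earliest place one falls off (shortest prefix, ties alphabetical) gets sent to the lowest-numbered state that keeps every Accept/Reject pair distinguishable — a pair clashes when both reach the same state with identical unread suffix — and to a fresh state only if none does.
a: 0a undefined. 0a->0: ok.
b: 0b undefined. 0b->0: no, ba/baa meet in 0. Open state 1: 0b->1.
ba: 1a undefined. 1a->0: no, ba/baa meet in 0. 1a->1: no, ba/baa meet in 1. Open state 2: 1a->2.
bb: 1b undefined. 1b->0: no, aab/bbb meet in 1. 1b->1: no, ba/bba meet in 2. 1b->2: no, ba/bb meet in 2. Open state 3: 1b->3.
baa: 2a undefined. 2a->0: no, a/baa meet in 0. 2a->1: no, ba/baaa meet in 2. 2a->2: no, ba/baa meet in 2. 2a->3: ok.
bab: 2b undefined. 2b->0: no, babbb/baa meet in 3. 2b->1: no, babbb/bbb meet in 3 with "b" left. 2b->2: ok.
bba: 3a undefined. 3a->0: no, a/bba meet in 0. 3a->1: no, ba/abbaa meet in 2. 3a->2: no, ba/bba meet in 2. 3a->3: ok.
bbb: 3b undefined. 3b->0: no, aab/bbabb meet in 1. 3b->1: no, aab/bbb meet in 1. 3b->2: no, ba/bbabb meet in 2. 3b->3: ok.
All examples now run through 4 states with every (state, symbol) defined. Accept strings end in {0,1,2}, Reject strings end in {3}; accept={0,1,2}.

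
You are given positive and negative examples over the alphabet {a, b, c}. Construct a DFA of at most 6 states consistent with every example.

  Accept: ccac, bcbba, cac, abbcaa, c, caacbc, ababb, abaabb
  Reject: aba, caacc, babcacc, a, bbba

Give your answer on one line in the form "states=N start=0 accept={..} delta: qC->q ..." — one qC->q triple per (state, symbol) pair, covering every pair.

states=3 start=0 accept={1,2} delta: 0a->0 0b->1 0c->1 1a->0 1b->2 1c->0 2a->2 2b->0 2c->2

State merging on the prefix tree: take the shortest (then alphabetical) example prefix whose next move is undefined and point that move at state 0, else 1, else 2, ...; a target is out if some Accept/Reject pair would then sit in one state with the same input left (inseparable). If every existing state is out, open a new one.
a: 0a undefined. 0a->0: ok.
b: 0b undefined. 0b->0: no, ababb/aba meet in 0. Open state 1: 0b->1.
c: 0c undefined. 0c->0: no, ccac/caacc meet in 0. 0c->1: ok.
ba: 1a undefined. 1a->0: ok.
bb: 1b undefined. 1b->0: no, abbcaa/aba meet in 0. 1b->1: no, caacbc/caacc meet in 1 with "c" left. Open state 2: 1b->2.
bc: 1c undefined. 1c->0: ok.
bbb: 2b undefined. 2b->0: ok.
abbc: 2c undefined. 2c->0: no, abbcaa/aba meet in 0. 2c->1: no, abbcaa/aba meet in 0. 2c->2: ok.
abbca: 2a undefined. 2a->0: no, bcbba/aba meet in 0. 2a->1: no, abbcaa/aba meet in 0. 2a->2: ok.
All examples now run through 3 states with every (state, symbol) defined. Accept strings end in {1,2}, Reject strings end in {0}; accept={1,2}.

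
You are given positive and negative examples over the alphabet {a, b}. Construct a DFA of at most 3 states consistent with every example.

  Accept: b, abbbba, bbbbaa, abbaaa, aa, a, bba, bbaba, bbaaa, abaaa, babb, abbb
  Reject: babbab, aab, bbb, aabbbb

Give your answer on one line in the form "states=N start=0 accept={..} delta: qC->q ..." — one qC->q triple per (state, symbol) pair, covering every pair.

Fold the examples into a partial DFA from state 0: repeatedly fix the first undefined (state, symbol) met by the shortest-then-alphabetical prefix, trying targets in increasing order and rejecting any under which an Accept and a Reject string meet in one state with the same remainder; add a state when all current targets are rejected. Accepting states are where Accept strings end.
a: 0a undefined. 0a->0: no, b/aab meet in 0 with "b" left. Open state 1: 0a->1.
b: 0b undefined. 0b->0: no, b/bbb meet in 0. 0b->1: ok.
aa: 1a undefined. 1a->0: no, b/aab meet in 1. 1a->1: no, babb/bbb meet in 1 with "bb" left. Open state 2: 1a->2.
ab: 1b undefined. 1b->0: no, b/bbb meet in 1. 1b->1: no, b/bbb meet in 1. 1b->2: ok.
aab: 2b undefined. 2b->0: ok.
aba: 2a undefined. 2a->0: no, abbbba/babbab meet in 0. 2a->1: ok.
All examples now run through 3 states with every (state, symbol) defined. Accept strings end in {1,2}, Reject strings end in {0}; accept={1,2}.

states=3 start=0 accept={1,2} delta: 0a->1 0b->1 1a->2 1b->2 2a->1 2b->0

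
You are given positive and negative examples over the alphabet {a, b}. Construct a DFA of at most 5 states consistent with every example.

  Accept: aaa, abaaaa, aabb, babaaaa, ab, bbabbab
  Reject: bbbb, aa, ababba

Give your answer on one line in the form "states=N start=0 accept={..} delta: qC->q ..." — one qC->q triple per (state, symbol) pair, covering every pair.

Grow the machine one transition at a time. Run the examples from 0; the earliest place one falls off (shortest prefix, ties alphabetical) gets sent to the lowest-numbered state that keeps every Accept/Reject pair distinguishable — a pair clashes when both reach the same state with identical unread suffix — and to a fresh state only if none does.
a: 0a undefined. 0a->0: no, aaa/aa meet in 0. Open state 1: 0a->1.
b: 0b undefined. 0b->0: ok.
aa: 1a undefined. 1a->0: no, aabb/bbbb meet in 0. 1a->1: no, aaa/aa meet in 1. Open state 2: 1a->2.
ab: 1b undefined. 1b->0: no, ab/bbbb meet in 0. 1b->1: ok.
aaa: 2a undefined. 2a->0: no, aaa/bbbb meet in 0. 2a->1: ok.
aab: 2b undefined. 2b->0: no, aaa/ababba meet in 1. 2b->1: ok.
All examples now run through 3 states with every (state, symbol) defined. Accept strings end in {1}, Reject strings end in {0,2}; accept={1}.

states=3 start=0 accept={1} delta: 0a->1 0b->0 1a->2 1b->1 2a->1 2b->1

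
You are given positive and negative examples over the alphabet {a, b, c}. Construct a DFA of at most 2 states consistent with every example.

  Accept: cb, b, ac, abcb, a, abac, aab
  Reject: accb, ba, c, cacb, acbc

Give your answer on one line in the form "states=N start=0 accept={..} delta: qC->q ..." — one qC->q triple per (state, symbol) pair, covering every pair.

states=2 start=0 accept={1} delta: 0a->1 0b->1 0c->0 1a->0 1b->0 1c->1

State merging on the prefix tree: take the shortest (then alphabetical) example prefix whose next move is undefined and point that move at state 0, else 1, else 2, ...; a target is out if some Accept/Reject pair would then sit in one state with the same input left (inseparable). If every existing state is out, open a new one.
a: 0a undefined. 0a->0: no, ac/c meet in 0 with "c" left. Open state 1: 0a->1.
b: 0b undefined. 0b->0: no, a/ba meet in 1. 0b->1: ok.
c: 0c undefined. 0c->0: ok.
aa: 1a undefined. 1a->0: ok.
ab: 1b undefined. 1b->0: ok.
ac: 1c undefined. 1c->0: no, cb/accb meet in 1. 1c->1: ok.
All examples now run through 2 states with every (state, symbol) defined. Accept strings end in {1}, Reject strings end in {0}; accept={1}.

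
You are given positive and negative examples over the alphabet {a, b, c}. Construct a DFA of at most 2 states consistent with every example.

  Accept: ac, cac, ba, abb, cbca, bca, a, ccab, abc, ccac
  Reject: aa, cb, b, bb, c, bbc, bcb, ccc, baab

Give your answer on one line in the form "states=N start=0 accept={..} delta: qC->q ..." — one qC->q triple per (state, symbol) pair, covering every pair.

Grow the machine one transition at a time. Run the examples from 0; the earliest place one falls off (shortest prefix, ties alphabetical) gets sent to the lowest-numbered state that keeps every Accept/Reject pair distinguishable — a pair clashes when both reach the same state with identical unread suffix — and to a fresh state only if none does.
a: 0a undefined. 0a->0: no, ac/c meet in 0 with "c" left. Open state 1: 0a->1.
b: 0b undefined. 0b->0: ok.
c: 0c undefined. 0c->0: ok.
aa: 1a undefined. 1a->0: ok.
ab: 1b undefined. 1b->0: no, abb/aa meet in 0. 1b->1: ok.
ac: 1c undefined. 1c->0: no, ac/aa meet in 0. 1c->1: ok.
All examples now run through 2 states with every (state, symbol) defined. Accept strings end in {1}, Reject strings end in {0}; accept={1}.

states=2 start=0 accept={1} delta: 0a->1 0b->0 0c->0 1a->0 1b->1 1c->1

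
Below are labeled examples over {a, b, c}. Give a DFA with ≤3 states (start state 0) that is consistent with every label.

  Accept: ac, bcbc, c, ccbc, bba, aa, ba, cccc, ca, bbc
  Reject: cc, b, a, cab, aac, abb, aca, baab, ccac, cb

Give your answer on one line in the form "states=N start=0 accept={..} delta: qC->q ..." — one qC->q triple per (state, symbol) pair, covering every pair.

Fold the examples into a partial DFA from state 0: repeatedly fix the first undefined (state, symbol) met by the shortest-then-alphabetical prefix, trying targets in increasing order and rejecting any under which an Accept and a Reject string meet in one state with the same remainder; add a state when all current targets are rejected. Accepting states are where Accept strings end.
a: 0a undefined. 0a->0: no, ac/aac meet in 0 with "c" left. Open state 1: 0a->1.
b: 0b undefined. 0b->0: no, bba/a meet in 1. 0b->1: ok.
c: 0c undefined. 0c->0: no, ac/ccac meet in 1 with "c" left. 0c->1: no, ac/cc meet in 1 with "c" left. Open state 2: 0c->2.
aa: 1a undefined. 1a->0: no, c/aac meet in 2. 1a->1: no, ac/aac meet in 1 with "c" left. 1a->2: ok.
ab: 1b undefined. 1b->0: no, bba/b meet in 1. 1b->1: ok.
ac: 1c undefined. 1c->0: ok.
ca: 2a undefined. 2a->0: ok.
cb: 2b undefined. 2b->0: no, ac/cb meet in 0. 2b->1: ok.
cc: 2c undefined. 2c->0: no, ac/cc meet in 0. 2c->1: ok.
All examples now run through 3 states with every (state, symbol) defined. Accept strings end in {0,2}, Reject strings end in {1}; accept={0,2}.

states=3 start=0 accept={0,2} delta: 0a->1 0b->1 0c->2 1a->2 1b->1 1c->0 2a->0 2b->1 2c->1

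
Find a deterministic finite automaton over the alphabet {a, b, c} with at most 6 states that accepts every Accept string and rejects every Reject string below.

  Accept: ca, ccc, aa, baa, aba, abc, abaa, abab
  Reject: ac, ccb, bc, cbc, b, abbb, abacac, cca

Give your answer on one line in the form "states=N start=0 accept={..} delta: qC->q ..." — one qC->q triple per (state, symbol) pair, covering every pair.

states=5 start=0 accept={1,3,4} delta: 0a->1 0b->0 0c->2 1a->1 1b->2 1c->0 2a->3 2b->0 2c->4 3a->1 3b->1 3c->0 4a->0 4b->0 4c->1

Fold the examples into a partial DFA from state 0: repeatedly fix the first undefined (state, symbol) met by the shortest-then-alphabetical prefix, trying targets in increasing order and rejecting any under which an Accept and a Reject string meet in one state with the same remainder; add a state when all current targets are rejected. Accepting states are where Accept strings end.
a: 0a undefined. 0a->0: no, abc/bc meet in 0 with "bc" left. Open state 1: 0a->1.
b: 0b undefined. 0b->0: ok.
c: 0c undefined. 0c->0: no, ca/cca meet in 1. 0c->1: no, abc/cbc meet in 1 with "bc" left. Open state 2: 0c->2.
aa: 1a undefined. 1a->0: no, aa/b meet in 0. 1a->1: ok.
ab: 1b undefined. 1b->0: no, abc/bc meet in 2. 1b->1: no, aa/abbb meet in 1. 1b->2: ok.
ac: 1c undefined. 1c->0: ok.
ca: 2a undefined. 2a->0: no, ca/ac meet in 0. 2a->1: no, abab/bc meet in 2. 2a->2: no, ca/bc meet in 2. Open state 3: 2a->3.
cb: 2b undefined. 2b->0: ok.
cc: 2c undefined. 2c->0: no, ccc/bc meet in 2. 2c->1: no, ccc/ac meet in 0. 2c->2: no, ca/cca meet in 3. 2c->3: no, abaa/cca meet in 3 with "a" left. Open state 4: 2c->4.
cca: 4a undefined. 4a->0: ok.
ccb: 4b undefined. 4b->0: ok.
ccc: 4c undefined. 4c->0: no, ccc/ac meet in 0. 4c->1: ok.
abaa: 3a undefined. 3a->0: no, abaa/ac meet in 0. 3a->1: ok.
abab: 3b undefined. 3b->0: no, abab/ac meet in 0. 3b->1: ok.
abac: 3c undefined. 3c->0: ok.
All examples now run through 5 states with every (state, symbol) defined. Accept strings end in {1,3,4}, Reject strings end in {0,2}; accept={1,3,4}.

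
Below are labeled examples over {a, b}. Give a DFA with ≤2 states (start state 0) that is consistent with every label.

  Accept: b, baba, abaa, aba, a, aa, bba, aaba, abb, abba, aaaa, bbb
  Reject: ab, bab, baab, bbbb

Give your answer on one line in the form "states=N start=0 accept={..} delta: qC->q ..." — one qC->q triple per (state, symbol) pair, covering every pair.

Grow the machine one transition at a time. Run the examples from 0; the earliest place one falls off (shortest prefix, ties alphabetical) gets sent to the lowest-numbered state that keeps every Accept/Reject pair distinguishable — a pair clashes when both reach the same state with identical unread suffix — and to a fresh state only if none does.
a: 0a undefined. 0a->0: no, b/ab meet in 0 with "b" left. Open state 1: 0a->1.
b: 0b undefined. 0b->0: no, b/bbbb meet in 0. 0b->1: ok.
aa: 1a undefined. 1a->0: no, b/bab meet in 1. 1a->1: ok.
ab: 1b undefined. 1b->0: ok.
All examples now run through 2 states with every (state, symbol) defined. Accept strings end in {1}, Reject strings end in {0}; accept={1}.

states=2 start=0 accept={1} delta: 0a->1 0b->1 1a->1 1b->0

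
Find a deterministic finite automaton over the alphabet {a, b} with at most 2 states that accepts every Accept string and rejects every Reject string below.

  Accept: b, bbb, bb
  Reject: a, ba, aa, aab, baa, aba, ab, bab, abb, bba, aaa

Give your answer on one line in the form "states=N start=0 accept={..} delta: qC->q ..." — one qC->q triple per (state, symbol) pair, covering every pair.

Fold the examples into a partial DFA from state 0: repeatedly fix the first undefined (state, symbol) met by the shortest-then-alphabetical prefix, trying targets in increasing order and rejecting any under which an Accept and a Reject string meet in one state with the same remainder; add a state when all current targets are rejected. Accepting states are where Accept strings end.
a: 0a undefined. 0a->0: no, b/aab meet in 0 with "b" left. Open state 1: 0a->1.
b: 0b undefined. 0b->0: ok.
aa: 1a undefined. 1a->0: no, b/aa meet in 0. 1a->1: ok.
ab: 1b undefined. 1b->0: no, b/aab meet in 0. 1b->1: ok.
All examples now run through 2 states with every (state, symbol) defined. Accept strings end in {0}, Reject strings end in {1}; accept={0}.

states=2 start=0 accept={0} delta: 0a->1 0b->0 1a->1 1b->1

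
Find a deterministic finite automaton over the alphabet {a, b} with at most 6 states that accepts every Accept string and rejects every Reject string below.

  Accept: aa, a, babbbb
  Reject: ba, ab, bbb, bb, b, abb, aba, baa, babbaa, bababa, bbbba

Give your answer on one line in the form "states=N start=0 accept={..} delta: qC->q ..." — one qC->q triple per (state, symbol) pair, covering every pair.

Fold the examples into a partial DFA from state 0: repeatedly fix the first undefined (state, symbol) met by the shortest-then-alphabetical prefix, trying targets in increasing order and rejecting any under which an Accept and a Reject string meet in one state with the same remainder; add a state when all current targets are rejected. Accepting states are where Accept strings end.
a: 0a undefined. 0a->0: ok.
b: 0b undefined. 0b->0: no, aa/ba meet in 0. Open state 1: 0b->1.
ba: 1a undefined. 1a->0: no, aa/ba meet in 0. 1a->1: ok.
bb: 1b undefined. 1b->0: no, aa/bb meet in 0. 1b->1: no, babbbb/ba meet in 1. Open state 2: 1b->2.
bbb: 2b undefined. 2b->0: no, aa/bbb meet in 0. 2b->1: no, babbbb/ba meet in 1. 2b->2: no, babbbb/bbb meet in 2. Open state 3: 2b->3.
baba: 2a undefined. 2a->0: ok.
bbbb: 3b undefined. 3b->0: no, aa/bbbba meet in 0. 3b->1: no, babbbb/bb meet in 2. 3b->2: no, aa/bbbba meet in 0. 3b->3: no, babbbb/bbb meet in 3. Open state 4: 3b->4.
babba: 3a undefined. 3a->0: no, aa/babbaa meet in 0. 3a->1: ok.
bbbba: 4a undefined. 4a->0: no, aa/bbbba meet in 0. 4a->1: ok.
babbbb: 4b undefined. 4b->0: ok.
All examples now run through 5 states with every (state, symbol) defined. Accept strings end in {0}, Reject strings end in {1,2,3}; accept={0}.

states=5 start=0 accept={0} delta: 0a->0 0b->1 1a->1 1b->2 2a->0 2b->3 3a->1 3b->4 4a->1 4b->0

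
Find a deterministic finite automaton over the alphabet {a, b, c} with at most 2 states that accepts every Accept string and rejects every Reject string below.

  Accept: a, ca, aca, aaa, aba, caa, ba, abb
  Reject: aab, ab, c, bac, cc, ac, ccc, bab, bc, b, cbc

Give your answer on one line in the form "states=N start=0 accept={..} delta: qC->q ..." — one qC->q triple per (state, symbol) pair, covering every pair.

Grow the machine one transition at a time. Run the examples from 0; the earliest place one falls off (shortest prefix, ties alphabetical) gets sent to the lowest-numbered state that keeps every Accept/Reject pair distinguishable — a pair clashes when both reach the same state with identical unread suffix — and to a fresh state only if none does.
a: 0a undefined. 0a->0: ok.
b: 0b undefined. 0b->0: no, a/aab meet in 0. Open state 1: 0b->1.
c: 0c undefined. 0c->0: no, a/c meet in 0. 0c->1: ok.
ba: 1a undefined. 1a->0: ok.
bc: 1c undefined. 1c->0: no, a/cc meet in 0. 1c->1: ok.
cb: 1b undefined. 1b->0: ok.
All examples now run through 2 states with every (state, symbol) defined. Accept strings end in {0}, Reject strings end in {1}; accept={0}.

states=2 start=0 accept={0} delta: 0a->0 0b->1 0c->1 1a->0 1b->0 1c->1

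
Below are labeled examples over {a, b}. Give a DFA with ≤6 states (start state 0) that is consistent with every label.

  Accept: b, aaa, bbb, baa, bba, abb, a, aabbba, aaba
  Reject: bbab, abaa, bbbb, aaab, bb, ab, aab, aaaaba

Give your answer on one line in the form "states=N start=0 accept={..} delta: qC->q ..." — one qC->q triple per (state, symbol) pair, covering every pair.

states=4 start=0 accept={1,3} delta: 0a->1 0b->1 1a->2 1b->0 2a->3 2b->0 3a->0 3b->0

Fold the examples into a partial DFA from state 0: repeatedly fix the first undefined (state, symbol) met by the shortest-then-alphabetical prefix, trying targets in increasing order and rejecting any under which an Accept and a Reject string meet in one state with the same remainder; add a state when all current targets are rejected. Accepting states are where Accept strings end.
a: 0a undefined. 0a->0: no, b/aaab meet in 0 with "b" left. Open state 1: 0a->1.
b: 0b undefined. 0b->0: no, b/bbbb meet in 0. 0b->1: ok.
aa: 1a undefined. 1a->0: no, b/aab meet in 1. 1a->1: no, bba/aaaaba meet in 1 with "ba" left. Open state 2: 1a->2.
ab: 1b undefined. 1b->0: ok.
aaa: 2a undefined. 2a->0: no, b/aaab meet in 1. 2a->1: no, aaba/aaaaba meet in 2 with "ba" left. 2a->2: no, aaa/abaa meet in 2. Open state 3: 2a->3.
aab: 2b undefined. 2b->0: ok.
aaaa: 3a undefined. 3a->0: ok.
aaab: 3b undefined. 3b->0: ok.
All examples now run through 4 states with every (state, symbol) defined. Accept strings end in {1,3}, Reject strings end in {0,2}; accept={1,3}.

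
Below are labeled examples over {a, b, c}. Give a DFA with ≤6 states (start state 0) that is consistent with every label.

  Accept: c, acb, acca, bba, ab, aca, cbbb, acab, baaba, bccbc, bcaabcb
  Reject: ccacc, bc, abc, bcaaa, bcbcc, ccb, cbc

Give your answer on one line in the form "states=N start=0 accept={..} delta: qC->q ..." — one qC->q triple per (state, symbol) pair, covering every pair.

states=5 start=0 accept={0,1,3} delta: 0a->0 0b->1 0c->1 1a->0 1b->1 1c->2 2a->3 2b->2 2c->3 3a->4 3b->0 3c->4 4a->2 4b->0 4c->2

Fold the examples into a partial DFA from state 0: repeatedly fix the first undefined (state, symbol) met by the shortest-then-alphabetical prefix, trying targets in increasing order and rejecting any under which an Accept and a Reject string meet in one state with the same remainder; add a state when all current targets are rejected. Accepting states are where Accept strings end.
a: 0a undefined. 0a->0: ok.
b: 0b undefined. 0b->0: no, c/bc meet in 0 with "c" left. Open state 1: 0b->1.
c: 0c undefined. 0c->0: no, c/ccacc meet in 0. 0c->1: ok.
ba: 1a undefined. 1a->0: ok.
bb: 1b undefined. 1b->0: no, c/cbc meet in 1. 1b->1: ok.
bc: 1c undefined. 1c->0: no, c/bcbcc meet in 1. 1c->1: no, c/ccacc meet in 1. Open state 2: 1c->2.
bca: 2a undefined. 2a->0: no, acca/bcaaa meet in 0. 2a->1: no, bba/bcaaa meet in 0. 2a->2: no, acca/bc meet in 2. Open state 3: 2a->3.
bcb: 2b undefined. 2b->0: no, bba/ccb meet in 0. 2b->1: no, c/ccb meet in 1. 2b->2: ok.
bcc: 2c undefined. 2c->0: no, c/bcbcc meet in 1. 2c->1: no, bccbc/bc meet in 2. 2c->2: no, bccbc/bc meet in 2. 2c->3: ok.
bcaa: 3a undefined. 3a->0: no, bba/bcaaa meet in 0. 3a->1: no, bba/bcaaa meet in 0. 3a->2: no, acca/bcaaa meet in 3. 3a->3: no, acca/bcaaa meet in 3. Open state 4: 3a->4.
bccb: 3b undefined. 3b->0: ok.
ccac: 3c undefined. 3c->0: no, c/ccacc meet in 1. 3c->1: no, c/bcbcc meet in 1. 3c->2: no, acca/ccacc meet in 3. 3c->3: no, acca/ccacc meet in 3. 3c->4: ok.
bcaaa: 4a undefined. 4a->0: no, bba/bcaaa meet in 0. 4a->1: no, c/bcaaa meet in 1. 4a->2: ok.
bcaab: 4b undefined. 4b->0: ok.
ccacc: 4c undefined. 4c->0: no, bba/ccacc meet in 0. 4c->1: no, c/ccacc meet in 1. 4c->2: ok.
All examples now run through 5 states with every (state, symbol) defined. Accept strings end in {0,1,3}, Reject strings end in {2,4}; accept={0,1,3}.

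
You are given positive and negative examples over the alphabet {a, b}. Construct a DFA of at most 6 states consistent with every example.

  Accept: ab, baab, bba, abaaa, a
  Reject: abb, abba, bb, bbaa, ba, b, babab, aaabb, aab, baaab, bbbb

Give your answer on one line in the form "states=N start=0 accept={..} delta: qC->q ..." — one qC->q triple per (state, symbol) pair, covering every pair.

states=5 start=0 accept={0,1,4} delta: 0a->1 0b->2 1a->0 1b->0 2a->3 2b->3 3a->4 3b->2 4a->2 4b->0

State merging on the prefix tree: take the shortest (then alphabetical) example prefix whose next move is undefined and point that move at state 0, else 1, else 2, ...; a target is out if some Accept/Reject pair would then sit in one state with the same input left (inseparable). If every existing state is out, open a new one.
a: 0a undefined. 0a->0: no, ab/b meet in 0 with "b" left. Open state 1: 0a->1.
b: 0b undefined. 0b->0: no, baab/aab meet in 1 with "ab" left. 0b->1: no, ab/bb meet in 1 with "b" left. Open state 2: 0b->2.
aa: 1a undefined. 1a->0: ok.
ab: 1b undefined. 1b->0: ok.
ba: 2a undefined. 2a->0: no, ab/abba meet in 0. 2a->1: no, ab/babab meet in 0. 2a->2: no, baab/bb meet in 2 with "b" left. Open state 3: 2a->3.
bb: 2b undefined. 2b->0: no, ab/bb meet in 0. 2b->1: no, abaaa/bb meet in 1. 2b->2: no, bba/abba meet in 3. 2b->3: ok.
baa: 3a undefined. 3a->0: no, ab/baaab meet in 0. 3a->1: no, ab/bbaa meet in 0. 3a->2: no, baab/abba meet in 3. 3a->3: no, baab/baaab meet in 3 with "b" left. Open state 4: 3a->4.
bab: 3b undefined. 3b->0: no, ab/babab meet in 0. 3b->1: no, ab/bbbb meet in 0. 3b->2: ok.
baaa: 4a undefined. 4a->0: no, ab/bbaa meet in 0. 4a->1: no, ab/baaab meet in 0. 4a->2: ok.
baab: 4b undefined. 4b->0: ok.
All examples now run through 5 states with every (state, symbol) defined. Accept strings end in {0,1,4}, Reject strings end in {2,3}; accept={0,1,4}.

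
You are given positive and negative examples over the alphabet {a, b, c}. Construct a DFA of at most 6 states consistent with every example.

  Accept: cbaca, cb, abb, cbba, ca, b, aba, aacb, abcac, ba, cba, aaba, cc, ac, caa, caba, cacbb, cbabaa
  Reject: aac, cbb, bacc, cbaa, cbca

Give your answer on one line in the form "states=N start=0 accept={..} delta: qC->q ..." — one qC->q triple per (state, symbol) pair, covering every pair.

states=5 start=0 accept={0,1,3,4} delta: 0a->1 0b->0 0c->2 1a->0 1b->0 1c->0 2a->1 2b->3 2c->0 3a->4 3b->2 3c->4 4a->2 4b->0 4c->0

State merging on the prefix tree: take the shortest (then alphabetical) example prefix whose next move is undefined and point that move at state 0, else 1, else 2, ...; a target is out if some Accept/Reject pair would then sit in one state with the same input left (inseparable). If every existing state is out, open a new one.
a: 0a undefined. 0a->0: no, ac/aac meet in 0 with "c" left. Open state 1: 0a->1.
b: 0b undefined. 0b->0: ok.
c: 0c undefined. 0c->0: no, cb/cbb meet in 0. 0c->1: no, abb/cbb meet in 1 with "bb" left. Open state 2: 0c->2.
aa: 1a undefined. 1a->0: ok.
ab: 1b undefined. 1b->0: ok.
ac: 1c undefined. 1c->0: ok.
ca: 2a undefined. 2a->0: no, abcac/aac meet in 2. 2a->1: ok.
cb: 2b undefined. 2b->0: no, cbaca/cbca meet in 1. 2b->1: no, cbaca/cbaa meet in 1. 2b->2: no, cb/aac meet in 2. Open state 3: 2b->3.
cc: 2c undefined. 2c->0: ok.
cba: 3a undefined. 3a->0: no, cbaca/cbaa meet in 1. 3a->1: no, abb/cbaa meet in 0. 3a->2: no, cbaca/cbaa meet in 1. 3a->3: no, cbaca/cbca meet in 3 with "ca" left. Open state 4: 3a->4.
cbb: 3b undefined. 3b->0: no, abb/cbb meet in 0. 3b->1: no, ca/cbb meet in 1. 3b->2: ok.
cbc: 3c undefined. 3c->0: no, cbba/cbca meet in 1. 3c->1: no, abb/cbca meet in 0. 3c->2: no, cbba/cbca meet in 1. 3c->3: no, cba/cbca meet in 4. 3c->4: ok.
cbaa: 4a undefined. 4a->0: no, abb/cbaa meet in 0. 4a->1: no, cbba/cbaa meet in 1. 4a->2: ok.
cbab: 4b undefined. 4b->0: ok.
cbac: 4c undefined. 4c->0: ok.
All examples now run through 5 states with every (state, symbol) defined. Accept strings end in {0,1,3,4}, Reject strings end in {2}; accept={0,1,3,4}.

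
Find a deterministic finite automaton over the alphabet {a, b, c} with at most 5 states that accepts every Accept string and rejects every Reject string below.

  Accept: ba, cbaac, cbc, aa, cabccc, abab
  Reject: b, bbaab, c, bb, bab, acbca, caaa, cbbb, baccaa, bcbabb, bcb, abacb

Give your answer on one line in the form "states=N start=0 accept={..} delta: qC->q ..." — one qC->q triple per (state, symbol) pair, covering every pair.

states=4 start=0 accept={1} delta: 0a->1 0b->0 0c->2 1a->1 1b->2 1c->0 2a->3 2b->2 2c->1 3a->2 3b->1 3c->0

State merging on the prefix tree: take the shortest (then alphabetical) example prefix whose next move is undefined and point that move at state 0, else 1, else 2, ...; a target is out if some Accept/Reject pair would then sit in one state with the same input left (inseparable). If every existing state is out, open a new one.
a: 0a undefined. 0a->0: no, abab/bab meet in 0 with "bab" left. Open state 1: 0a->1.
b: 0b undefined. 0b->0: ok.
c: 0c undefined. 0c->0: no, cbc/b meet in 0. 0c->1: no, ba/c meet in 1. Open state 2: 0c->2.
aa: 1a undefined. 1a->0: no, aa/b meet in 0. 1a->1: ok.
ab: 1b undefined. 1b->0: no, abab/b meet in 0. 1b->1: no, ba/bbaab meet in 1. 1b->2: ok.
ac: 1c undefined. 1c->0: ok.
ca: 2a undefined. 2a->0: no, ba/caaa meet in 1. 2a->1: no, ba/acbca meet in 1. 2a->2: no, abab/bcb meet in 2 with "b" left. Open state 3: 2a->3.
cb: 2b undefined. 2b->0: no, cbaac/b meet in 0. 2b->1: no, ba/cbbb meet in 1. 2b->2: ok.
caa: 3a undefined. 3a->0: no, ba/caaa meet in 1. 3a->1: no, ba/caaa meet in 1. 3a->2: ok.
cab: 3b undefined. 3b->0: no, abab/b meet in 0. 3b->1: ok.
cbc: 2c undefined. 2c->0: no, cbaac/b meet in 0. 2c->1: ok.
abac: 3c undefined. 3c->0: ok.
All examples now run through 4 states with every (state, symbol) defined. Accept strings end in {1}, Reject strings end in {0,2,3}; accept={1}.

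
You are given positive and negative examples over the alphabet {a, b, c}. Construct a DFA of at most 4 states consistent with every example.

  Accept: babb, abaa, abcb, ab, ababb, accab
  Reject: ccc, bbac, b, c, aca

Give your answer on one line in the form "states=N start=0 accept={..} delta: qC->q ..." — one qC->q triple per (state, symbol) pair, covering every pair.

Grow the machine one transition at a time. Run the examples from 0; the earliest place one falls off (shortest prefix, ties alphabetical) gets sent to the lowest-numbered state that keeps every Accept/Reject pair distinguishable — a pair clashes when both reach the same state with identical unread suffix — and to a fresh state only if none does.
a: 0a undefined. 0a->0: no, ab/b meet in 0 with "b" left. Open state 1: 0a->1.
b: 0b undefined. 0b->0: ok.
c: 0c undefined. 0c->0: ok.
ab: 1b undefined. 1b->0: no, babb/ccc meet in 0. 1b->1: ok.
ac: 1c undefined. 1c->0: no, babb/aca meet in 1. 1c->1: no, babb/bbac meet in 1. Open state 2: 1c->2.
aba: 1a undefined. 1a->0: no, ababb/ccc meet in 0. 1a->1: ok.
aca: 2a undefined. 2a->0: ok.
acc: 2c undefined. 2c->0: ok.
abcb: 2b undefined. 2b->0: no, abcb/ccc meet in 0. 2b->1: ok.
All examples now run through 3 states with every (state, symbol) defined. Accept strings end in {1}, Reject strings end in {0,2}; accept={1}.

states=3 start=0 accept={1} delta: 0a->1 0b->0 0c->0 1a->1 1b->1 1c->2 2a->0 2b->1 2c->0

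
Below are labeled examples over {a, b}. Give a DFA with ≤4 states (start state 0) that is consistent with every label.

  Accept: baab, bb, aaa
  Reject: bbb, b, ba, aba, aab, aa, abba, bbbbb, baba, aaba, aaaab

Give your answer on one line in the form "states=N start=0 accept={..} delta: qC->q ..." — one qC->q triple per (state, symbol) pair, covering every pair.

states=4 start=0 accept={0,3} delta: 0a->1 0b->1 1a->2 1b->0 2a->3 2b->1 3a->0 3b->0

State merging on the prefix tree: take the shortest (then alphabetical) example prefix whose next move is undefined and point that move at state 0, else 1, else 2, ...; a target is out if some Accept/Reject pair would then sit in one state with the same input left (inseparable). If every existing state is out, open a new one.
a: 0a undefined. 0a->0: no, aaa/aa meet in 0. Open state 1: 0a->1.
b: 0b undefined. 0b->0: no, baab/aab meet in 1 with "ab" left. 0b->1: ok.
aa: 1a undefined. 1a->0: no, aaa/b meet in 1. 1a->1: no, baab/aab meet in 1 with "b" left. Open state 2: 1a->2.
ab: 1b undefined. 1b->0: ok.
aaa: 2a undefined. 2a->0: no, baab/bbb meet in 1. 2a->1: no, aaa/bbb meet in 1. 2a->2: no, baab/aab meet in 2 with "b" left. Open state 3: 2a->3.
aab: 2b undefined. 2b->0: no, bb/aab meet in 0. 2b->1: ok.
aaaa: 3a undefined. 3a->0: ok.
baab: 3b undefined. 3b->0: ok.
All examples now run through 4 states with every (state, symbol) defined. Accept strings end in {0,3}, Reject strings end in {1,2}; accept={0,3}.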